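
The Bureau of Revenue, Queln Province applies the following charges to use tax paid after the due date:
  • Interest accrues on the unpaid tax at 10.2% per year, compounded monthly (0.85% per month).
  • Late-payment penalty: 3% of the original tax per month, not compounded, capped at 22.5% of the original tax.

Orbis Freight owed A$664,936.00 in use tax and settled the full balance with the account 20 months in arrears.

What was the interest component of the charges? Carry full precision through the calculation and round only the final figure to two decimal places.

A$122,649.84

Interest: A$664,936.00 × ((1 + 0.0085)^20 − 1) = A$664,936.00 × 0.1844536… = A$122,649.8366…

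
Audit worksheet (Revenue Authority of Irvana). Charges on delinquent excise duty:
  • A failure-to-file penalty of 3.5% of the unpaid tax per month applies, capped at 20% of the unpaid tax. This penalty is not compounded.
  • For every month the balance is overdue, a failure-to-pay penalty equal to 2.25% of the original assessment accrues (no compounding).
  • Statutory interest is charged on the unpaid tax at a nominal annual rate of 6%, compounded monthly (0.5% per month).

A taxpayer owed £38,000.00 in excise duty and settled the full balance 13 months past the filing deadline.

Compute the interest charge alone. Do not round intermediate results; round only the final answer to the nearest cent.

Interest: £38,000.00 × ((1 + 0.005)^13 − 1) = £38,000.00 × 0.0669862… = £2,545.4756…

£2,545.48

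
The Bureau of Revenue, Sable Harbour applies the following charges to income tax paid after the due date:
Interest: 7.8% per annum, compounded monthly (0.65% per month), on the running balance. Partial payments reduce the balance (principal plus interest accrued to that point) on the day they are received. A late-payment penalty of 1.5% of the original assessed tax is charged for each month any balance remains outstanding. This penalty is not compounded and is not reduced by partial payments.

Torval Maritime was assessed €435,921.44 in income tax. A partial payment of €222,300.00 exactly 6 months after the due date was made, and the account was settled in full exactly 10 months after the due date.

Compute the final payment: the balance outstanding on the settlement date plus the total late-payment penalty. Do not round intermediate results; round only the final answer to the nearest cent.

Balance at month 6: €435,921.4400 × (1 + 0.0065)^6 = €453,201.0474…
After €222,300.00 payment: €453,201.0474… − €222,300.00 = €230,901.0474…
Balance at month 10: €230,901.0474… × (1 + 0.0065)^4 = €236,963.2621…
Penalty: 10 × 1.5% × €435,921.44 = €65,388.22…
Final settlement = outstanding balance + penalty = €236,963.2621… + €65,388.22… = €302,351.48

€302,351.48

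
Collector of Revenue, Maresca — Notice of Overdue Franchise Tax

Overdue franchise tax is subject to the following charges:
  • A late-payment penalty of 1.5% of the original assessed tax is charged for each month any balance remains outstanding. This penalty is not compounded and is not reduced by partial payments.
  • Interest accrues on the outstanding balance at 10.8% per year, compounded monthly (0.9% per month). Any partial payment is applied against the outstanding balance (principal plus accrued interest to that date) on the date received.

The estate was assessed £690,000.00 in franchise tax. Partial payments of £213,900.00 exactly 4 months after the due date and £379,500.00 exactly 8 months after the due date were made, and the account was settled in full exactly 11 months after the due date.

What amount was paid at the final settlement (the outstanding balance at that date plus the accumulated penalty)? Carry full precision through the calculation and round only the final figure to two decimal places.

£257,734.41

Balance at month 4: £690,000.0000 × (1 + 0.009)^4 = £715,177.3566…
After £213,900.00 payment: £715,177.3566… − £213,900.00 = £501,277.3566…
Balance at month 8: £501,277.3566… × (1 + 0.009)^4 = £519,568.4272…
After £379,500.00 payment: £519,568.4272… − £379,500.00 = £140,068.4272…
Balance at month 11: £140,068.4272… × (1 + 0.009)^3 = £143,884.4135…
Penalty: 11 × 1.5% × £690,000.00 = £113,850.00
Final settlement = outstanding balance + penalty = £143,884.4135… + £113,850.00 = £257,734.41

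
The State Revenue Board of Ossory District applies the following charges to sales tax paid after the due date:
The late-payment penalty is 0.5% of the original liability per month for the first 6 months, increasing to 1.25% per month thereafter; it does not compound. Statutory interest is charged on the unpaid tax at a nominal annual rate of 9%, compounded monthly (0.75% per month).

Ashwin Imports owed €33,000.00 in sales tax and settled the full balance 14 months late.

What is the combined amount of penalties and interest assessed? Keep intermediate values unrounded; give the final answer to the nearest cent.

Penalty, months 1–6: 6 × 0.5% × €33,000.00 = €990.00
Penalty, months 7–14: 8 × 1.25% × €33,000.00 = €3,300.00
Interest: €33,000.00 × ((1 + 0.0075)^14 − 1) = €33,000.00 × 0.1102755… = €3,639.0924…
Penalties + interest = €4,290.0000 + €3,639.0924… = €7,929.09

€7,929.09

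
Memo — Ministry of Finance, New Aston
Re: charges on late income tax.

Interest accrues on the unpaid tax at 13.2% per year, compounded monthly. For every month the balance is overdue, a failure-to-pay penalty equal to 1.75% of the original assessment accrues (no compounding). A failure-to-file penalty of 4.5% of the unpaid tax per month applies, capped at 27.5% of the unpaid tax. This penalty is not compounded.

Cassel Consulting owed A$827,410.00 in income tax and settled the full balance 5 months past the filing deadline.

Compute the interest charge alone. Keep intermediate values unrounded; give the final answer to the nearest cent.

Interest (13.2%/yr ÷ 12 = 1.1%/month): A$827,410.00 × ((1 + 0.011)^5 − 1) = A$46,519.7896…

A$46,519.79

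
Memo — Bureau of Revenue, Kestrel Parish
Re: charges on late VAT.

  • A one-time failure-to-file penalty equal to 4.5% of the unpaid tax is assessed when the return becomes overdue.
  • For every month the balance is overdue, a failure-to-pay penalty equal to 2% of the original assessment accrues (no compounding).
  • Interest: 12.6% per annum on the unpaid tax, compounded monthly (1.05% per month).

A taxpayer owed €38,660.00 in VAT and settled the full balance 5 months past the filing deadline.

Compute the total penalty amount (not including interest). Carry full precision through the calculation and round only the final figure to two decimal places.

Failure-to-file penalty: 4.5% × €38,660.00 = €1,739.70
Failure-to-pay penalty: 5 × 2% × €38,660.00 = €3,866.00
Total penalty = €1,739.70 + €3,866.00 = €5,605.70

€5,605.70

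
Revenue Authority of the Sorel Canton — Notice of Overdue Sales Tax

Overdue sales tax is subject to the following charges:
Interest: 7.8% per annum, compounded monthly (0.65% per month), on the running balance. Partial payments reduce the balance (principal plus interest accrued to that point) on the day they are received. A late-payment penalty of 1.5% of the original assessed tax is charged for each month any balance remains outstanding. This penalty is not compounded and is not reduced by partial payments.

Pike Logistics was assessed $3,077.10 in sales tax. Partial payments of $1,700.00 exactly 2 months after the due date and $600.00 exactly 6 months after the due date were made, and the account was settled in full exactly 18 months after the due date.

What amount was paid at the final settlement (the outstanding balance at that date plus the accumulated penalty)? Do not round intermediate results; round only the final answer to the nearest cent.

Balance at month 2: $3,077.1000 × (1 + 0.0065)^2 = $3,117.2323…
After $1,700.00 payment: $3,117.2323… − $1,700.00 = $1,417.2323…
Balance at month 6: $1,417.2323… × (1 + 0.0065)^4 = $1,454.4412…
After $600.00 payment: $1,454.4412… − $600.00 = $854.4412…
Balance at month 18: $854.4412… × (1 + 0.0065)^12 = $923.5226…
Penalty: 18 × 1.5% × $3,077.10 = $830.82…
Final settlement = outstanding balance + penalty = $923.5226… + $830.82… = $1,754.34

$1,754.34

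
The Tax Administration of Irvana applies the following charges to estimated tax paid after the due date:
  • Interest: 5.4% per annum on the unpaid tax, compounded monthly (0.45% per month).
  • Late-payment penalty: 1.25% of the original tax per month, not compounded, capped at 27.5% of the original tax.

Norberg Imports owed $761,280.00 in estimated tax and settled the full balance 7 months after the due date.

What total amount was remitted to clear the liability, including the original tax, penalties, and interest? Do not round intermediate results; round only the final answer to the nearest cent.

$852,198.49

Penalty: 7 × 1.25% × $761,280.00 = $66,612.00 (below the 27.5% cap of $209,352.00)
Interest: $761,280.00 × ((1 + 0.0045)^7 − 1) = $761,280.00 × 0.0319285… = $24,306.4933…
Total = $761,280.00 + $66,612.0000 + $24,306.4933… = $852,198.49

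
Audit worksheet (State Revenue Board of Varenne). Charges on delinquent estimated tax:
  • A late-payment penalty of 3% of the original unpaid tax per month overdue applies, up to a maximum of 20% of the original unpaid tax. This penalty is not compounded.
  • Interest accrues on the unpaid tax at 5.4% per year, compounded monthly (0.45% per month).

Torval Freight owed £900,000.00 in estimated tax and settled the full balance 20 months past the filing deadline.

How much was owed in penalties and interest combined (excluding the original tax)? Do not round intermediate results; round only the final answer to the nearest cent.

£264,558.06

Penalty (uncapped): 20 × 3% × £900,000.00 = £540,000.00; cap = 20% × £900,000.00 = £180,000.00 → penalty = £180,000.00
Interest: £900,000.00 × ((1 + 0.0045)^20 − 1) = £900,000.00 × 0.0939534… = £84,558.0584…
Penalties + interest = £180,000.0000 + £84,558.0584… = £264,558.06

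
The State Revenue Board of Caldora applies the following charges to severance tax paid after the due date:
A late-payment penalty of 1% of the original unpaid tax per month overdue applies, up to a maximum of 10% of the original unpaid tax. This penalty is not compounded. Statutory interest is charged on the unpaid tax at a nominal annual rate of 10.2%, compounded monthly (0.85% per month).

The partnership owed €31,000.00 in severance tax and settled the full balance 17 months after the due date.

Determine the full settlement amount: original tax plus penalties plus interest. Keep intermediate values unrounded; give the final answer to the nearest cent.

Penalty (uncapped): 17 × 1% × €31,000.00 = €5,270.00; cap = 10% × €31,000.00 = €3,100.00 → penalty = €3,100.00
Interest: €31,000.00 × ((1 + 0.0085)^17 − 1) = €31,000.00 × 0.1547563… = €4,797.4455…
Total = €31,000.00 + €3,100.0000 + €4,797.4455… = €38,897.45

€38,897.45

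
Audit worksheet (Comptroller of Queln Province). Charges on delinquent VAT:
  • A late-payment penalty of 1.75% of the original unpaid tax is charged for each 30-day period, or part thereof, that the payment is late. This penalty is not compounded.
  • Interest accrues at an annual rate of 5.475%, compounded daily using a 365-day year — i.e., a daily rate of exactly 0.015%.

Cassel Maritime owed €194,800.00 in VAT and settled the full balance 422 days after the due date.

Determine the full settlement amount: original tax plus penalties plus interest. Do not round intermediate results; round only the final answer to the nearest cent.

Penalty periods: ⌈422/30⌉ = 15; penalty = 15 × 1.75% × €194,800.00 = €51,135.00
Interest: €194,800.00 × ((1 + 0.00015)^422 − 1) = €194,800.00 × 0.06534134… = €12,728.4926…
Total = €194,800.00 + €51,135.0000 + €12,728.4926… = €258,663.49

€258,663.49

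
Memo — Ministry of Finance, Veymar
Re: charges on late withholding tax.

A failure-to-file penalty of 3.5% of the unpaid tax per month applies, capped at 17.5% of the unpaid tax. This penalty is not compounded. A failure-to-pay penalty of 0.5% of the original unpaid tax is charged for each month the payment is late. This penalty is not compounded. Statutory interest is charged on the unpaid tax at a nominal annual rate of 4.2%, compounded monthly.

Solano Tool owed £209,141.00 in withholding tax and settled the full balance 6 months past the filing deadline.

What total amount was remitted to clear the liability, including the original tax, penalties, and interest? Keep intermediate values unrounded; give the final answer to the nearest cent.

£256,445.48

Failure-to-file: 6 × 3.5% × £209,141.00 = £43,919.61, capped at 17.5% × £209,141.00 = £36,599.68…
Failure-to-pay penalty: 6 × 0.5% × £209,141.00 = £6,274.23
Interest (4.2%/yr ÷ 12 = 0.35%/month): £209,141.00 × ((1 + 0.0035)^6 − 1) = £4,430.5705…
Total = £209,141.00 + £42,873.9050 + £4,430.5705… = £256,445.48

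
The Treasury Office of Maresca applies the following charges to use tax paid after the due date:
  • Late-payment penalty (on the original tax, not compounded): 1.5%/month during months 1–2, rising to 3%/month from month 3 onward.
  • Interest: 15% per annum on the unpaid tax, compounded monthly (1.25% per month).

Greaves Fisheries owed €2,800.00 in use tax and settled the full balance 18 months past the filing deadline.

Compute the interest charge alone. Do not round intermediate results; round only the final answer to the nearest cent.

€701.62

Interest: €2,800.00 × ((1 + 0.0125)^18 − 1) = €2,800.00 × 0.2505774… = €701.6167…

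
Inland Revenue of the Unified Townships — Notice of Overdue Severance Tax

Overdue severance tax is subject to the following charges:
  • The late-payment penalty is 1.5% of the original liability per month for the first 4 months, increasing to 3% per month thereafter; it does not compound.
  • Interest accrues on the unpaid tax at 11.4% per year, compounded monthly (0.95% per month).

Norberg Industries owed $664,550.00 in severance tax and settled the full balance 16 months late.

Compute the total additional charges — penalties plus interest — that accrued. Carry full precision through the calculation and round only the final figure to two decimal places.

$387,648.83

Penalty, months 1–4: 4 × 1.5% × $664,550.00 = $39,873.00
Penalty, months 5–16: 12 × 3% × $664,550.00 = $239,238.00
Interest: $664,550.00 × ((1 + 0.0095)^16 − 1) = $664,550.00 × 0.1633253… = $108,537.8268…
Penalties + interest = $279,111.0000 + $108,537.8268… = $387,648.83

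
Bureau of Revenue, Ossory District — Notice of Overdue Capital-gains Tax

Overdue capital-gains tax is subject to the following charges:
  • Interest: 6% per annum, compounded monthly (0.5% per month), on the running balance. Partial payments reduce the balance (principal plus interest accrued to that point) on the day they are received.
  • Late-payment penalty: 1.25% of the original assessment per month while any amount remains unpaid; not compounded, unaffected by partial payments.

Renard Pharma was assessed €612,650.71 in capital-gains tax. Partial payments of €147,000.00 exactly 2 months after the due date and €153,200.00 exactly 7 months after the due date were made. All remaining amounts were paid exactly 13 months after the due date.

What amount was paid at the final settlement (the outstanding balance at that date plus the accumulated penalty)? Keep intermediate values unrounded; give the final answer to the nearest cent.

Balance at month 2: €612,650.7100 × (1 + 0.005)^2 = €618,792.5334…
After €147,000.00 payment: €618,792.5334… − €147,000.00 = €471,792.5334…
Balance at month 7: €471,792.5334… × (1 + 0.005)^5 = €483,705.8861…
After €153,200.00 payment: €483,705.8861… − €153,200.00 = €330,505.8861…
Balance at month 13: €330,505.8861… × (1 + 0.005)^6 = €340,545.8317…
Penalty: 13 × 1.25% × €612,650.71 = €99,555.74…
Final settlement = outstanding balance + penalty = €340,545.8317… + €99,555.74… = €440,101.57

€440,101.57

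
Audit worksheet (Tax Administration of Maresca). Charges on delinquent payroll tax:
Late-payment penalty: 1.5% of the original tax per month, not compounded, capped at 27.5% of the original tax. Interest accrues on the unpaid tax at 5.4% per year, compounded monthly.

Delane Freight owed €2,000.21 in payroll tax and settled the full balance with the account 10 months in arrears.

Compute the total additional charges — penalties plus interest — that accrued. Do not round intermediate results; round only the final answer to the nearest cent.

Penalty: 10 × 1.5% × €2,000.21 = €300.03… (below the 27.5% cap of €550.06…)
Interest (5.4%/yr ÷ 12 = 0.45%/month): €2,000.21 × ((1 + 0.0045)^10 − 1) = €91.8542…
Penalties + interest = €300.0315 + €91.8542… = €391.89

€391.89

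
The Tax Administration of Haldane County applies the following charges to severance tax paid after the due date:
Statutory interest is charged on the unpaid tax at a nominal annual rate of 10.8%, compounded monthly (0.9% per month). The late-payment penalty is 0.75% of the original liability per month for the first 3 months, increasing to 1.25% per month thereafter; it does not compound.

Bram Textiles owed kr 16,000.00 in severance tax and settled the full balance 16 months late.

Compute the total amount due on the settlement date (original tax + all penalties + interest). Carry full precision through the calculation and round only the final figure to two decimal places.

kr 21,426.25

Penalty, months 1–3: 3 × 0.75% × kr 16,000.00 = kr 360.00
Penalty, months 4–16: 13 × 1.25% × kr 16,000.00 = kr 2,600.00
Interest: kr 16,000.00 × ((1 + 0.009)^16 − 1) = kr 16,000.00 × 0.1541404… = kr 2,466.2471…
Total = kr 16,000.00 + kr 2,960.0000 + kr 2,466.2471… = kr 21,426.25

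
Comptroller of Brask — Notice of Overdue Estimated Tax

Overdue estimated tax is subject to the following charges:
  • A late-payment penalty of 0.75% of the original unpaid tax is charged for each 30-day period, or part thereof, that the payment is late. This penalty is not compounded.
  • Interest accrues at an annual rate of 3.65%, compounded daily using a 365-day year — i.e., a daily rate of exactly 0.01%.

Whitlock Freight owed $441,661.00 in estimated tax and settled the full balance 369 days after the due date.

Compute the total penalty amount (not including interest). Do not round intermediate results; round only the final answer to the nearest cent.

Penalty periods: ⌈369/30⌉ = 13; penalty = 13 × 0.75% × $441,661.00 = $43,061.95…

$43,061.95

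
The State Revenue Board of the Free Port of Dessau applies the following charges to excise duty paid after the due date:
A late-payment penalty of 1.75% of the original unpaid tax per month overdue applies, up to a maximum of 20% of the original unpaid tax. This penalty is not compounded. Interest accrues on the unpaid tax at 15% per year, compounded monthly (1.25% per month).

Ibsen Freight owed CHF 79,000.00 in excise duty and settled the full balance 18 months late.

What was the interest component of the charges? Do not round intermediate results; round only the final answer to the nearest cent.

CHF 19,795.61

Interest: CHF 79,000.00 × ((1 + 0.0125)^18 − 1) = CHF 79,000.00 × 0.2505774… = CHF 19,795.6141…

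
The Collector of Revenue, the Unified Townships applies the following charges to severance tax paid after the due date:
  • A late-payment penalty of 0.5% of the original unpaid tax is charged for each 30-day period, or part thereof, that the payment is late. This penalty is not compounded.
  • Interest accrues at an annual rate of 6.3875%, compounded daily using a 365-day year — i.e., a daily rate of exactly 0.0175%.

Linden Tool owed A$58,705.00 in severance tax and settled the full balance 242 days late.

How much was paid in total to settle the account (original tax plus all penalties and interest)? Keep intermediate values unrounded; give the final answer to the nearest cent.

Penalty periods: ⌈242/30⌉ = 9; penalty = 9 × 0.5% × A$58,705.00 = A$2,641.73…
Interest: A$58,705.00 × ((1 + 0.000175)^242 − 1) = A$58,705.00 × 0.04325569… = A$2,539.3253…
Total = A$58,705.00 + A$2,641.7250 + A$2,539.3253… = A$63,886.05

A$63,886.05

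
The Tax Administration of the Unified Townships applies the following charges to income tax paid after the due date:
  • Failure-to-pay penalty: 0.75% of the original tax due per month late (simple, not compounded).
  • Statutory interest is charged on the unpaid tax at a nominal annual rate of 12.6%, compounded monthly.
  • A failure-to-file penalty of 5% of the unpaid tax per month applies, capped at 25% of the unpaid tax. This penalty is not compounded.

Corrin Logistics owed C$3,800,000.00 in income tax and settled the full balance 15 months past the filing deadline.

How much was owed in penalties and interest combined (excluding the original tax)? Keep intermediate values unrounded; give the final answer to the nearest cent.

Failure-to-file: 15 × 5% × C$3,800,000.00 = C$2,850,000.00, capped at 25% × C$3,800,000.00 = C$950,000.00
Failure-to-pay penalty = 0.75% × C$3,800,000.00 × 15 mo = C$427,500.00
Interest (12.6%/yr ÷ 12 = 1.05%/month): C$3,800,000.00 × ((1 + 0.0105)^15 − 1) = C$644,555.8142…
Penalties + interest = C$1,377,500.0000 + C$644,555.8142… = C$2,022,055.81

C$2,022,055.81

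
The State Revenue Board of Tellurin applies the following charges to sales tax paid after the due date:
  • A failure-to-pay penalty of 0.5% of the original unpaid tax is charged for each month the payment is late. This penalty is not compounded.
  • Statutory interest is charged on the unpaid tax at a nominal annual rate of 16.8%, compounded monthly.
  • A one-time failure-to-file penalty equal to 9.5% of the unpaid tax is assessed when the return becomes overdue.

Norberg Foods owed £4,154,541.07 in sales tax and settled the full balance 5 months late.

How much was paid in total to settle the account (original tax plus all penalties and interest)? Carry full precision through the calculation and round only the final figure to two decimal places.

£4,952,161.57

Failure-to-file penalty: 9.5% × £4,154,541.07 = £394,681.40…
Failure-to-pay penalty: 5 × 0.5% × £4,154,541.07 = £103,863.53…
Interest (16.8%/yr ÷ 12 = 1.4%/month): £4,154,541.07 × ((1 + 0.014)^5 − 1) = £299,075.5762…
Total = £4,154,541.07 + £498,544.9284 + £299,075.5762… = £4,952,161.57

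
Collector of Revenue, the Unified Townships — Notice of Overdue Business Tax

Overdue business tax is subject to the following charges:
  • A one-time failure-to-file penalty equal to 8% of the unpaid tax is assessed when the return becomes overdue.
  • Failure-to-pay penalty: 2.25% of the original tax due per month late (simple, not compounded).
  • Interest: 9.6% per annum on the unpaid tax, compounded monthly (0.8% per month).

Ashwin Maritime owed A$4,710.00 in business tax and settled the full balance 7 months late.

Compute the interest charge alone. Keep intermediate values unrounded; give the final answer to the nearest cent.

A$270.18

Interest: A$4,710.00 × ((1 + 0.008)^7 − 1) = A$4,710.00 × 0.0573621… = A$270.1753…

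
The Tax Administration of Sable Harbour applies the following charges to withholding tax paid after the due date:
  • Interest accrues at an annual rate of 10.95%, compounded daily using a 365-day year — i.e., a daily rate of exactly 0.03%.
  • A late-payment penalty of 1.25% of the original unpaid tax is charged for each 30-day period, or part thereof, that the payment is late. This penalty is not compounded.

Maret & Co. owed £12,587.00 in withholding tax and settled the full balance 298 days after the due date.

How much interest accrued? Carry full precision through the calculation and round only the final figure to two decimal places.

£1,176.93

Interest: £12,587.00 × ((1 + 0.0003)^298 − 1) = £12,587.00 × 0.09350332… = £1,176.9262…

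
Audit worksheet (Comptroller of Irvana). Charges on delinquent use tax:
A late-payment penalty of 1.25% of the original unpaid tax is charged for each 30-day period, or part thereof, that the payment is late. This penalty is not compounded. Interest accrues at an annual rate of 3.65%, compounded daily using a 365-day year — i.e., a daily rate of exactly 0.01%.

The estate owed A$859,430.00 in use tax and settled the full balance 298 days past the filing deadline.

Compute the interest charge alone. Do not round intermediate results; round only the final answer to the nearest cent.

Interest: A$859,430.00 × ((1 + 0.0001)^298 − 1) = A$859,430.00 × 0.03024693… = A$25,995.1179…

A$25,995.12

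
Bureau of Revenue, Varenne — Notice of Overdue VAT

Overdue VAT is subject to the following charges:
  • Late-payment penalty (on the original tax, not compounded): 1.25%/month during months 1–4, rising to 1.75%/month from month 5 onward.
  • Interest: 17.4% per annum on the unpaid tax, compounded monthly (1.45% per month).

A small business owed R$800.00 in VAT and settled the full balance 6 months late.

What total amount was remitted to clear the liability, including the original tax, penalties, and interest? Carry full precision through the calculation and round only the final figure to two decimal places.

R$940.17

Penalty, months 1–4: 4 × 1.25% × R$800.00 = R$40.00
Penalty, months 5–6: 2 × 1.75% × R$800.00 = R$28.00
Interest: R$800.00 × ((1 + 0.0145)^6 − 1) = R$800.00 × 0.0902154… = R$72.1723…
Total = R$800.00 + R$68.0000 + R$72.1723… = R$940.17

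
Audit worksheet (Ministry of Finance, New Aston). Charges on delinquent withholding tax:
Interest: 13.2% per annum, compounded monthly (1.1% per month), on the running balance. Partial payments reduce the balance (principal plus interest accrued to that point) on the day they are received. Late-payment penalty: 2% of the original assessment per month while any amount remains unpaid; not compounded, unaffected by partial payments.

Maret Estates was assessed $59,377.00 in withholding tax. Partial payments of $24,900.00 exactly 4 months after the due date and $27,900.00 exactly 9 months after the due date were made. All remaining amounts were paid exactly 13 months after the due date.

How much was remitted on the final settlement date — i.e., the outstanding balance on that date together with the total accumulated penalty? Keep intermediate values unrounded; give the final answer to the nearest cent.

$27,265.17

Balance at month 4: $59,377.0000 × (1 + 0.011)^4 = $62,033.0127…
After $24,900.00 payment: $62,033.0127… − $24,900.00 = $37,133.0127…
Balance at month 9: $37,133.0127… × (1 + 0.011)^5 = $39,220.7563…
After $27,900.00 payment: $39,220.7563… − $27,900.00 = $11,320.7563…
Balance at month 13: $11,320.7563… × (1 + 0.011)^4 = $11,827.1489…
Penalty: 13 × 2% × $59,377.00 = $15,438.02
Final settlement = outstanding balance + penalty = $11,827.1489… + $15,438.02 = $27,265.17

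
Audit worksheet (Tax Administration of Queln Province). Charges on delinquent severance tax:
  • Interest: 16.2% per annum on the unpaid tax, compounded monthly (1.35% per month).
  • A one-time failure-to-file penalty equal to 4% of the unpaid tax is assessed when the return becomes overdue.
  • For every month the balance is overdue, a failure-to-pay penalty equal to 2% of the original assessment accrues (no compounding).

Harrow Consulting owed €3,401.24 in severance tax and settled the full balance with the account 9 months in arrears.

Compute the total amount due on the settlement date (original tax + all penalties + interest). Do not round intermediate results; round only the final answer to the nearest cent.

€4,585.80

Failure-to-file penalty: 4% × €3,401.24 = €136.05…
Failure-to-pay penalty: 9 × 2% × €3,401.24 = €612.22…
Interest: €3,401.24 × ((1 + 0.0135)^9 − 1) = €3,401.24 × 0.1282719… = €436.2836…
Total = €3,401.24 + €748.2728 + €436.2836… = €4,585.80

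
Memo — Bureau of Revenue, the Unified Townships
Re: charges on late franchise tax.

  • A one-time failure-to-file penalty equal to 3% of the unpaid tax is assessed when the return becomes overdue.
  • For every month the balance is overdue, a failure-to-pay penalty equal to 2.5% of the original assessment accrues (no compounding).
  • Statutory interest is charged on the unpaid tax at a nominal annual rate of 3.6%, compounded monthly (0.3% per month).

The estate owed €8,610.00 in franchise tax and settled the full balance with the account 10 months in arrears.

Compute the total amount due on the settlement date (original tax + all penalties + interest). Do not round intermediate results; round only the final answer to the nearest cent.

€11,282.62

Failure-to-file penalty: 3% × €8,610.00 = €258.30
Failure-to-pay penalty = 2.5% × €8,610.00 × 10 mo = €2,152.50
Interest: €8,610.00 × ((1 + 0.003)^10 − 1) = €8,610.00 × 0.0304083… = €261.8151…
Total = €8,610.00 + €2,410.8000 + €261.8151… = €11,282.62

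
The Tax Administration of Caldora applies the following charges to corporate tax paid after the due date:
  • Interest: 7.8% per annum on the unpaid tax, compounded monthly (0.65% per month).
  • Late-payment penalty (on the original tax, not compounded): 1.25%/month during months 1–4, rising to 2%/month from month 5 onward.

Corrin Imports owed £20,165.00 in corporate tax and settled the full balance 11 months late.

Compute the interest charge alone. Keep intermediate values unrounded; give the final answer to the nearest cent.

Interest: £20,165.00 × ((1 + 0.0065)^11 − 1) = £20,165.00 × 0.0738697… = £1,489.5816…

£1,489.58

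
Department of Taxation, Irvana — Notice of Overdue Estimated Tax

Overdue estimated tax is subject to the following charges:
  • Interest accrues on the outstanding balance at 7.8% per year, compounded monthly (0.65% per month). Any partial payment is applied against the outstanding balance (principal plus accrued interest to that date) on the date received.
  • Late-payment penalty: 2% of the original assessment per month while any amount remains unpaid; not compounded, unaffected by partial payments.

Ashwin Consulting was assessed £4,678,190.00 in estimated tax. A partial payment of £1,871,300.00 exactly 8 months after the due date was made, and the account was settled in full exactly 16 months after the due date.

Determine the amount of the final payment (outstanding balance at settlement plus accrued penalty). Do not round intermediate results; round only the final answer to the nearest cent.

£4,715,345.52

Balance at month 8: £4,678,190.0000 × (1 + 0.0065)^8 = £4,927,062.7123…
After £1,871,300.00 payment: £4,927,062.7123… − £1,871,300.00 = £3,055,762.7123…
Balance at month 16: £3,055,762.7123… × (1 + 0.0065)^8 = £3,218,324.7190…
Penalty: 16 × 2% × £4,678,190.00 = £1,497,020.80
Final settlement = outstanding balance + penalty = £3,218,324.7190… + £1,497,020.80 = £4,715,345.52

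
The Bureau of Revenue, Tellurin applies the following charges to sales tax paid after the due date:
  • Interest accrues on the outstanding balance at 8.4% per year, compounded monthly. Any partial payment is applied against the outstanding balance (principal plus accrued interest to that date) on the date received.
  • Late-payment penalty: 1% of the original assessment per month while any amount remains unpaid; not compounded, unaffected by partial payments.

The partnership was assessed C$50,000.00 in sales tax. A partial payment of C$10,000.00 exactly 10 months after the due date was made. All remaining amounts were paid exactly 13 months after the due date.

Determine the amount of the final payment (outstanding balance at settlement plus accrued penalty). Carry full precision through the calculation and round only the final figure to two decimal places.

C$51,034.62

Monthly rate = 8.4% ÷ 12 = 0.7%
Balance at month 10: C$50,000.0000 × (1 + 0.007)^10 = C$53,612.3334…
After C$10,000.00 payment: C$53,612.3334… − C$10,000.00 = C$43,612.3334…
Balance at month 13: C$43,612.3334… × (1 + 0.007)^3 = C$44,534.6184…
Penalty: 13 × 1% × C$50,000.00 = C$6,500.00
Final settlement = outstanding balance + penalty = C$44,534.6184… + C$6,500.00 = C$51,034.62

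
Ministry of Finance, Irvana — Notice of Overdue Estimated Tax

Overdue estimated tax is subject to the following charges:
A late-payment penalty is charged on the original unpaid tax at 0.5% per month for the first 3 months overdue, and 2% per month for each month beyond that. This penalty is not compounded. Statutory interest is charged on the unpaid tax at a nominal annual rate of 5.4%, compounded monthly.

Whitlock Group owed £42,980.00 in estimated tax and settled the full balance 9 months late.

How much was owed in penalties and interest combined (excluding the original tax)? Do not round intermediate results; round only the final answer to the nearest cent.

£7,574.65

Penalty, months 1–3: 3 × 0.5% × £42,980.00 = £644.70
Penalty, months 4–9: 6 × 2% × £42,980.00 = £5,157.60
Interest (5.4%/yr ÷ 12 = 0.45%/month): £42,980.00 × ((1 + 0.0045)^9 − 1) = £1,772.3536…
Penalties + interest = £5,802.3000 + £1,772.3536… = £7,574.65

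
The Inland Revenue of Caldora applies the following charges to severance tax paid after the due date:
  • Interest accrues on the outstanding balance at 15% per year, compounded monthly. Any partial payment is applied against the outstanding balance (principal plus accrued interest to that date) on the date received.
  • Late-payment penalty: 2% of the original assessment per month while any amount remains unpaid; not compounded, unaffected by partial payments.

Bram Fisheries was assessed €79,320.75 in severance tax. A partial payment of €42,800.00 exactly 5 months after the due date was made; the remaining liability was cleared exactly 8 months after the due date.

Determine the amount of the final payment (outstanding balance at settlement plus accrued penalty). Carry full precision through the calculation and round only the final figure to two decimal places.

€55,874.84

Monthly rate = 15% ÷ 12 = 1.25%
Balance at month 5: €79,320.7500 × (1 + 0.0125)^5 = €84,403.7945…
After €42,800.00 payment: €84,403.7945… − €42,800.00 = €41,603.7945…
Balance at month 8: €41,603.7945… × (1 + 0.0125)^3 = €43,183.5198…
Penalty: 8 × 2% × €79,320.75 = €12,691.32
Final settlement = outstanding balance + penalty = €43,183.5198… + €12,691.32 = €55,874.84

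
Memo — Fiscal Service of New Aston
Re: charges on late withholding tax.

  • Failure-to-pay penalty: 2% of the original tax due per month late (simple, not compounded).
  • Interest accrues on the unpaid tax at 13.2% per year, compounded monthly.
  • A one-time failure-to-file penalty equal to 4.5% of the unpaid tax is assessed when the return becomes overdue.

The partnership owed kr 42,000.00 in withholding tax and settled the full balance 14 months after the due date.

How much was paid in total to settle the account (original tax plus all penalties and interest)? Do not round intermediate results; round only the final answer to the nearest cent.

Failure-to-file penalty: 4.5% × kr 42,000.00 = kr 1,890.00
Failure-to-pay penalty: 14 × 2% × kr 42,000.00 = kr 11,760.00
Interest (13.2%/yr ÷ 12 = 1.1%/month): kr 42,000.00 × ((1 + 0.011)^14 − 1) = kr 6,951.4396…
Total = kr 42,000.00 + kr 13,650.0000 + kr 6,951.4396… = kr 62,601.44

kr 62,601.44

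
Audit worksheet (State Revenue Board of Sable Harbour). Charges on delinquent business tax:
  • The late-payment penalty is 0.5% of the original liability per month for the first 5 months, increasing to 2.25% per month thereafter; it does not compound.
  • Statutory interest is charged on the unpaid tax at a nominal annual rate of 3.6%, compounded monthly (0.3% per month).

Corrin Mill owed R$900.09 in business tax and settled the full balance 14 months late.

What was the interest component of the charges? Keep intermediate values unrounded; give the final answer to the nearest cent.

R$38.55

Interest: R$900.09 × ((1 + 0.003)^14 − 1) = R$900.09 × 0.0428289… = R$38.5499…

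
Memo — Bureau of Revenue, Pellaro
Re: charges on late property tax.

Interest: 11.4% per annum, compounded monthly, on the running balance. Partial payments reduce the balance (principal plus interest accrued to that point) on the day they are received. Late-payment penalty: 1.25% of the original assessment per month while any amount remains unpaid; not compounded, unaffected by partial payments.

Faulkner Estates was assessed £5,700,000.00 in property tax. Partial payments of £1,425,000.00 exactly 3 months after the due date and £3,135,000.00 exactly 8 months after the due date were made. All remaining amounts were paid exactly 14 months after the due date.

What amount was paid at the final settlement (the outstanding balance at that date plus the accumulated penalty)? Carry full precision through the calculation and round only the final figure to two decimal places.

£2,605,054.46

Monthly rate = 11.4% ÷ 12 = 0.95%
Balance at month 3: £5,700,000.0000 × (1 + 0.0095)^3 = £5,863,998.1620…
After £1,425,000.00 payment: £5,863,998.1620… − £1,425,000.00 = £4,438,998.1620…
Balance at month 8: £4,438,998.1620… × (1 + 0.0095)^5 = £4,653,895.0106…
After £3,135,000.00 payment: £4,653,895.0106… − £3,135,000.00 = £1,518,895.0106…
Balance at month 14: £1,518,895.0106… × (1 + 0.0095)^6 = £1,607,554.4618…
Penalty: 14 × 1.25% × £5,700,000.00 = £997,500.00
Final settlement = outstanding balance + penalty = £1,607,554.4618… + £997,500.00 = £2,605,054.46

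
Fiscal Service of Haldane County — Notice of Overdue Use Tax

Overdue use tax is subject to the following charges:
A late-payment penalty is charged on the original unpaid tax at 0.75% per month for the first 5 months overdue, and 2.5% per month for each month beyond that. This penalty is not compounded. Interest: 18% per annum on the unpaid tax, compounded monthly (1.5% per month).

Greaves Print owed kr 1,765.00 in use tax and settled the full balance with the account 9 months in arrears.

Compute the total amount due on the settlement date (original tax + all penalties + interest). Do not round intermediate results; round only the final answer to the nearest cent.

Penalty, months 1–5: 5 × 0.75% × kr 1,765.00 = kr 66.19…
Penalty, months 6–9: 4 × 2.5% × kr 1,765.00 = kr 176.50
Interest: kr 1,765.00 × ((1 + 0.015)^9 − 1) = kr 1,765.00 × 0.1433900… = kr 253.0833…
Total = kr 1,765.00 + kr 242.6875 + kr 253.0833… = kr 2,260.77

kr 2,260.77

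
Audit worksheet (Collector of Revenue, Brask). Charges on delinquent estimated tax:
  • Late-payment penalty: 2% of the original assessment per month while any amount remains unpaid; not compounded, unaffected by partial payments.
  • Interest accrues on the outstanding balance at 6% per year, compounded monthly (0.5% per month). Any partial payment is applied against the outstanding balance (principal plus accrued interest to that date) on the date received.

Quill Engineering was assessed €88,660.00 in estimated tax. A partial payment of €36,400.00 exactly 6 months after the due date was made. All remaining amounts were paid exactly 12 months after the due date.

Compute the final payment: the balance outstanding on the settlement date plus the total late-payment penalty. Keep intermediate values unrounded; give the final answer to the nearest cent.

Balance at month 6: €88,660.0000 × (1 + 0.005)^6 = €91,353.2700…
After €36,400.00 payment: €91,353.2700… − €36,400.00 = €54,953.2700…
Balance at month 12: €54,953.2700… × (1 + 0.005)^6 = €56,622.6135…
Penalty: 12 × 2% × €88,660.00 = €21,278.40
Final settlement = outstanding balance + penalty = €56,622.6135… + €21,278.40 = €77,901.01

€77,901.01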